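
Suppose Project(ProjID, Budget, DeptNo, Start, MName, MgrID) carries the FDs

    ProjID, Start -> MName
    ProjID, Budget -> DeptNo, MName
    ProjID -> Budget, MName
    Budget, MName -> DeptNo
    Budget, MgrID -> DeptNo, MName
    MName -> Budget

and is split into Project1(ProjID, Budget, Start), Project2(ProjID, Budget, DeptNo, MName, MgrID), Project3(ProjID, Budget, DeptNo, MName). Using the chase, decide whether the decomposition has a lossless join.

Chase test. Columns are ProjID, Budget, DeptNo, Start, MName, MgrID; row i has aⱼ where attribute j ∈ Projecti, else bᵢⱼ.
Initial tableau (one row per fragment):
  row 1: a1 a2 b13 a4 b15 b16
  row 2: a1 a2 a3 b24 a5 a6
  row 3: a1 a2 a3 b34 a5 b36
Rows 1 and 2 agree on ProjID, Budget; apply ProjID, Budget→DeptNo, MName and equate their DeptNo, MName entries.
No row becomes fully distinguished — the join is lossy.

No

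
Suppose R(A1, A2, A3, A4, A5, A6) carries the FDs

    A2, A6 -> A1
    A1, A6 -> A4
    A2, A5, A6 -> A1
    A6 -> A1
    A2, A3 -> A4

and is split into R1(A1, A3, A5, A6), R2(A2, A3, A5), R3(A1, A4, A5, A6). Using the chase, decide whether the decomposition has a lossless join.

Chase test. Columns are A1, A2, A3, A4, A5, A6; row i has aⱼ where attribute j ∈ Ri, else bᵢⱼ.
Initial tableau (one row per fragment):
  row 1: a1 b12 a3 b14 a5 a6
  row 2: b21 a2 a3 b24 a5 b26
  row 3: a1 b32 b33 a4 a5 a6
Rows 1 and 3 agree on A1, A6; apply A1, A6→A4 and equate their A4 entries.
No row becomes fully distinguished — the join is lossy.

No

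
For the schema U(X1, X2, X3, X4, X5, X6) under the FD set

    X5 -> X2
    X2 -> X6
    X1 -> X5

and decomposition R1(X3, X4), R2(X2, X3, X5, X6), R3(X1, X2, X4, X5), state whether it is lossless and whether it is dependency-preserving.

Lossless test (chase): Rows 2 and 3 agree on X2; apply X2→X6 and equate their X6 entries. No row becomes fully distinguished — the join is lossy.
Dependency preservation: every FD's attributes lie within a single fragment, so each can be enforced locally — preserved.

lossy but dependency-preserving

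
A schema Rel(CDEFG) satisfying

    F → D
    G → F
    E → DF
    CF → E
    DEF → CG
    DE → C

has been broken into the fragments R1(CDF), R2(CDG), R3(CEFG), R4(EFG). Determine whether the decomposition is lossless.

Yes

Chase test. Columns are CDEFG; row i has aⱼ where attribute j ∈ Ri, else bᵢⱼ.
Initial tableau (one row per fragment):
  row 1: a1 a2 b13 a4 b15
  row 2: a1 a2 b23 b24 a5
  row 3: a1 b32 a3 a4 a5
  row 4: b41 b42 a3 a4 a5
Rows 1 and 3 agree on F; apply F→D and equate their D entries.
Rows 1 and 4 agree on F; apply F→D and equate their D entries.
Rows 2 and 3 agree on G; apply G→F and equate their F entries.
Rows 1 and 2 agree on CF; apply CF→E and equate their E entries.
Rows 1 and 3 agree on CF; apply CF→E and equate their E entries.
Rows 1 and 2 agree on DEF; apply DEF→CG and equate their CG entries.
Rows 1 and 4 agree on DEF; apply DEF→CG and equate their CG entries.
Row 1 is now all distinguished symbols — the join is lossless.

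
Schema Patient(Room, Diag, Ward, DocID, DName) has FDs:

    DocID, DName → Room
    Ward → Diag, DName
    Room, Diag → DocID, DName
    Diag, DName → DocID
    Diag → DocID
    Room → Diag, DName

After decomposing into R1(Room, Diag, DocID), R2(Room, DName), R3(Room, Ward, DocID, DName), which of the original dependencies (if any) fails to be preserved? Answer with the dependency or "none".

none

DocID, DName → Room lies within R3.
Ward → Diag, DName: restricted closure across fragments reaches Diag, DName.
Room, Diag → DocID, DName: restricted closure across fragments reaches DocID, DName.
Diag, DName → DocID: restricted closure across fragments reaches DocID.
Diag → DocID lies within R1.
Room → Diag, DName: restricted closure across fragments reaches Diag, DName.
Every dependency is enforceable on the fragments, so the decomposition is dependency-preserving.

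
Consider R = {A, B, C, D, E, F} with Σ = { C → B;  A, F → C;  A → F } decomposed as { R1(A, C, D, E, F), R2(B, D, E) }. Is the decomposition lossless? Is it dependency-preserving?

lossy and not dependency-preserving

Lossless test: (D, E)⁺ = {D, E}, which is a superkey of neither fragment — lossy.
Dependency preservation: the restricted closure of {C} across the fragments never reaches {B}, so C → B cannot be enforced without a join — not preserved.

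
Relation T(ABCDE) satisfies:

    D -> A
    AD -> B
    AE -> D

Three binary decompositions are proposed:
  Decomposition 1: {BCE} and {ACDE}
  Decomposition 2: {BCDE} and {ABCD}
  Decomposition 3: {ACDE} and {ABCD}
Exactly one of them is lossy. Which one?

Decomposition 1

Decomposition 1: common = {CE}, closure = {CE} → lossy.
Decomposition 2: common = {BCD}, closure = {ABCD} → lossless.
Decomposition 3: common = {ACD}, closure = {ABCD} → lossless.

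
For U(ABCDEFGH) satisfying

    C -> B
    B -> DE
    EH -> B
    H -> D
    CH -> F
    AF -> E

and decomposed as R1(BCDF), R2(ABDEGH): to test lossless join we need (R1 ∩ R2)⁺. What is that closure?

R1 ∩ R2 = {BD}.
B → DE applies, adding E
Closure: {BDE}.

BDE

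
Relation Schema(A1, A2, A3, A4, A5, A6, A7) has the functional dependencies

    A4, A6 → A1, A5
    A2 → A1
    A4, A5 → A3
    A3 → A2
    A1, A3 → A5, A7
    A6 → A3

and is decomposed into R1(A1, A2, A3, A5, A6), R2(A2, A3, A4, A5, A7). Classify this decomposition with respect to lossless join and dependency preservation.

Lossless test: (A2, A3, A5)⁺ = {A1, A2, A3, A5, A7}, which is a superkey of neither fragment — lossy.
Dependency preservation: A4, A6 → A1, A5; A1, A3 → A5, A7 are not contained in any single fragment, but the restricted closure of each left-hand side across the fragments still reaches the right-hand side; the remaining FDs each lie inside some fragment. All dependencies are preserved.

lossy but dependency-preserving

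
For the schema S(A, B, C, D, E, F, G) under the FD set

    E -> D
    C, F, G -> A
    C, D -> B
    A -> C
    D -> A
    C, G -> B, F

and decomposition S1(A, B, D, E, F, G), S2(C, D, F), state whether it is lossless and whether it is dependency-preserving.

lossless but not dependency-preserving

Lossless test: (D, F)⁺ = {A, B, C, D, F}, which contains all of one fragment — lossless.
Dependency preservation: the restricted closure of {C, F, G} across the fragments never reaches {A}, so C, F, G → A cannot be enforced without a join — not preserved.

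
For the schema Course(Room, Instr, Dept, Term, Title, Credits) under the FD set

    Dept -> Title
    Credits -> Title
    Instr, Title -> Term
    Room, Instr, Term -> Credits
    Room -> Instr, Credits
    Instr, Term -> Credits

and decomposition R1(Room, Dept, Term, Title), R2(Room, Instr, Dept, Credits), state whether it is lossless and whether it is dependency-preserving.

lossless but not dependency-preserving

Lossless test: (Room, Dept)⁺ = {Room, Instr, Dept, Term, Title, Credits}, which contains all of one fragment — lossless.
Dependency preservation: the restricted closure of {Credits} across the fragments never reaches {Title}, so Credits → Title cannot be enforced without a join — not preserved.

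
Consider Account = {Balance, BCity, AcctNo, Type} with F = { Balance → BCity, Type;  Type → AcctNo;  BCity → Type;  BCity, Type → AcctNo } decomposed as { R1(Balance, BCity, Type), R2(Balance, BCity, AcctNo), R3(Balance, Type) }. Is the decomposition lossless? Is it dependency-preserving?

Lossless test (chase): Rows 1 and 2 agree on Balance; apply Balance→BCity, Type and equate their BCity, Type entries. Rows 1 and 3 agree on Balance; apply Balance→BCity, Type and equate their BCity, Type entries. Rows 1 and 2 agree on Type; apply Type→AcctNo and equate their AcctNo entries. Rows 1 and 3 agree on Type; apply Type→AcctNo and equate their AcctNo entries. Row 1 is now all distinguished symbols — the join is lossless.
Dependency preservation: the restricted closure of {Type} across the fragments never reaches {AcctNo}, so Type → AcctNo cannot be enforced without a join — not preserved.

lossless but not dependency-preserving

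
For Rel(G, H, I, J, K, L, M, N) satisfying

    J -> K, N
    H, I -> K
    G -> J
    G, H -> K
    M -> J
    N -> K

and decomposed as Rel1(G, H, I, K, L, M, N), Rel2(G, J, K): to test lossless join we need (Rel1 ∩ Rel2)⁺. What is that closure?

G, J, K, N

Rel1 ∩ Rel2 = {G, K}.
G → J applies, adding J
J → K, N applies, adding N
Closure: {G, J, K, N}.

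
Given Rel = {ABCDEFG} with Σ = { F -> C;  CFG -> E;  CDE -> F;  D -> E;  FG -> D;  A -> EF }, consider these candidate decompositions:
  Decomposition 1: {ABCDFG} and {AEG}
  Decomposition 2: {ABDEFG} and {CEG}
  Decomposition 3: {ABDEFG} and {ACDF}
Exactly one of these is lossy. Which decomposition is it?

Decomposition 2

Decomposition 1: common = {AG}, closure = {ACDEFG} → lossless.
Decomposition 2: common = {EG}, closure = {EG} → lossy.
Decomposition 3: common = {ADF}, closure = {ACDEF} → lossless.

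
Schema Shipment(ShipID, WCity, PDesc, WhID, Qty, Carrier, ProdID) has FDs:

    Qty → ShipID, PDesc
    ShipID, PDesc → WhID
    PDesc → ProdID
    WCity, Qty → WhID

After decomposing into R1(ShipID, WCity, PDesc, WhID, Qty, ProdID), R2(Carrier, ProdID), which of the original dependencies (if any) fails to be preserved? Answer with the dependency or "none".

none

Qty → ShipID, PDesc lies within R1.
ShipID, PDesc → WhID lies within R1.
PDesc → ProdID lies within R1.
WCity, Qty → WhID lies within R1.
Every dependency is enforceable on the fragments, so the decomposition is dependency-preserving.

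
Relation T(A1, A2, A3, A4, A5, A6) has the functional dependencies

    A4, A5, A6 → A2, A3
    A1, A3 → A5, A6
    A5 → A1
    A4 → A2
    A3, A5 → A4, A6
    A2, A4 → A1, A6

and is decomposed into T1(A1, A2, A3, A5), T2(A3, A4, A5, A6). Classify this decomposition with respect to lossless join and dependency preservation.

Lossless test: (A3, A5)⁺ = {A1, A2, A3, A4, A5, A6}, which contains all of one fragment — lossless.
Dependency preservation: the restricted closure of {A4} across the fragments never reaches {A2}, so A4 → A2 cannot be enforced without a join — not preserved.

lossless but not dependency-preserving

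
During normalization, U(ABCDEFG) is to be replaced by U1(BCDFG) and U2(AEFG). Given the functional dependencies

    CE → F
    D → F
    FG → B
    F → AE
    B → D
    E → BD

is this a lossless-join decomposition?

Yes

Common attributes: U1 ∩ U2 = {FG}.
Closure of {FG}: FG → B applies, adding B; F → AE applies, adding AE; B → D applies, adding D. So (FG)⁺ = {ABDEFG}.
This closure contains every attribute of U2, so U1 ∩ U2 → U2. The join is lossless.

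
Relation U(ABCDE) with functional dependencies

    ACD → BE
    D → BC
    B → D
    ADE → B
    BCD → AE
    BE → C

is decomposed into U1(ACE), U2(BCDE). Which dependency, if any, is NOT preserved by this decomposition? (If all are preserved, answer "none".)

BCD → AE

Check BCD → AE: no single fragment contains all of {ABCDE}, and the restricted closure of {BCD} across the fragments never reaches {AE}.
ACD → BE is preserved.
D → BC is preserved.
B → D is preserved.
ADE → B is preserved.
BE → C is preserved.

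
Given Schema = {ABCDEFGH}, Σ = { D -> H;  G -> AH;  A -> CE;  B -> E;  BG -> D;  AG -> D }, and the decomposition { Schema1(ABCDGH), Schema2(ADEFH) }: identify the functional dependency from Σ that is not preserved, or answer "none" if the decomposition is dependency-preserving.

Check B → E: no single fragment contains all of {BE}, and the restricted closure of {B} across the fragments never reaches {E}.
D → H is preserved.
G → AH is preserved.
A → CE is preserved.
BG → D is preserved.
AG → D is preserved.

B -> E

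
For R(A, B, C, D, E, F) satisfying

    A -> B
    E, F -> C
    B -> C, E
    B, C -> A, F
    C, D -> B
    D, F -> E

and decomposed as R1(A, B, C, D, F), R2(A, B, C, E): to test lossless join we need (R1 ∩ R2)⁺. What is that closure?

A, B, C, E, F

R1 ∩ R2 = {A, B, C}.
B → C, E applies, adding E
B, C → A, F applies, adding F
Closure: {A, B, C, E, F}.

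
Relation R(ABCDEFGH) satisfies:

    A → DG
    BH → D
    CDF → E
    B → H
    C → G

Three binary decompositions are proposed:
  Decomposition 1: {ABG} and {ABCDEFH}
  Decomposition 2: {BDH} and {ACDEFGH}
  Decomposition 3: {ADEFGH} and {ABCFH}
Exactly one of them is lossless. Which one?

Decomposition 1: common = {AB}, closure = {ABDGH} → lossless.
Decomposition 2: common = {DH}, closure = {DH} → lossy.
Decomposition 3: common = {AFH}, closure = {ADFGH} → lossy.

Decomposition 1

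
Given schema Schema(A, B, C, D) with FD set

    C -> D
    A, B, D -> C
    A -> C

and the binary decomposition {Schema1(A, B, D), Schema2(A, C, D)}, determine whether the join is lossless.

Yes

Common attributes: Schema1 ∩ Schema2 = {A, D}.
Closure of {A, D}: A → C applies, adding C. So (A, D)⁺ = {A, C, D}.
This closure contains every attribute of Schema2, so Schema1 ∩ Schema2 → Schema2. The join is lossless.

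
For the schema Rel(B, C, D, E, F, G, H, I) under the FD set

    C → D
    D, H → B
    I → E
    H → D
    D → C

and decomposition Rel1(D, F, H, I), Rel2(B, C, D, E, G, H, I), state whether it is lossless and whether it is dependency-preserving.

lossy but dependency-preserving

Lossless test: (D, H, I)⁺ = {B, C, D, E, H, I}, which is a superkey of neither fragment — lossy.
Dependency preservation: every FD's attributes lie within a single fragment, so each can be enforced locally — preserved.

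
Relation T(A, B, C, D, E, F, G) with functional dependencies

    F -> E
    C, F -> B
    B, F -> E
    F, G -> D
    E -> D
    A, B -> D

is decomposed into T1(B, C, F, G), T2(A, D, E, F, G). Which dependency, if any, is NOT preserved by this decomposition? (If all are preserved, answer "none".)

A, B -> D

Check A, B → D: no single fragment contains all of {A, B, D}, and the restricted closure of {A, B} across the fragments never reaches {D}.
F → E is preserved.
C, F → B is preserved.
B, F → E is preserved.
F, G → D is preserved.
E → D is preserved.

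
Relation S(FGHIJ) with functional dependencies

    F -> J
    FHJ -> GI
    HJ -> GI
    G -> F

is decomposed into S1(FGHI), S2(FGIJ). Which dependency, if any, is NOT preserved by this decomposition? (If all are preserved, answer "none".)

Check HJ → GI: no single fragment contains all of {GHIJ}, and the restricted closure of {HJ} across the fragments never reaches {GI}.
F → J is preserved.
FHJ → GI is preserved.
G → F is preserved.

HJ -> GI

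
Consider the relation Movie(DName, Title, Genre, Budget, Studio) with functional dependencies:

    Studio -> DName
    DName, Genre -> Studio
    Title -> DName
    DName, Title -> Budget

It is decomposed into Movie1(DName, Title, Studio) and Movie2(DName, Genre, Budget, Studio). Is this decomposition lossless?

No

Common attributes: Movie1 ∩ Movie2 = {DName, Studio}.
No dependency enlarges {DName, Studio}, so (DName, Studio)⁺ = {DName, Studio}.
The closure contains neither all of Movie1 = {DName, Title, Studio} nor all of Movie2 = {DName, Genre, Budget, Studio}, so the common attributes are not a superkey of either fragment. The join is lossy.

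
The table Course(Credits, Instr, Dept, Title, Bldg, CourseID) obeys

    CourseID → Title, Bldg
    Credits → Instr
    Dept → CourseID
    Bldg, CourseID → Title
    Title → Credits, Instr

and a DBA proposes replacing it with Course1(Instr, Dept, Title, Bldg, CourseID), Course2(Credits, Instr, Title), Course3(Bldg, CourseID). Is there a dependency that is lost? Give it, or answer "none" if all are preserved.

CourseID → Title, Bldg lies within Course1.
Credits → Instr lies within Course2.
Dept → CourseID lies within Course1.
Bldg, CourseID → Title lies within Course1.
Title → Credits, Instr lies within Course2.
Every dependency is enforceable on the fragments, so the decomposition is dependency-preserving.

none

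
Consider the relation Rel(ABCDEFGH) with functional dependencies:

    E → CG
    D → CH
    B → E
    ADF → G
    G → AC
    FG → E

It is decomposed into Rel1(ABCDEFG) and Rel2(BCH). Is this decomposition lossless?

Common attributes: Rel1 ∩ Rel2 = {BC}.
Closure of {BC}: B → E applies, adding E; E → CG applies, adding G; G → AC applies, adding A. So (BC)⁺ = {ABCEG}.
The closure contains neither all of Rel1 = {ABCDEFG} nor all of Rel2 = {BCH}, so the common attributes are not a superkey of either fragment. The join is lossy.

No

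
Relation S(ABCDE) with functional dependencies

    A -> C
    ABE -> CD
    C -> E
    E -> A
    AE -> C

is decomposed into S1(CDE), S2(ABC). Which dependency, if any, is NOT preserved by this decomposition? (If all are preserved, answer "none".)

Check ABE → CD: no single fragment contains all of {ABCDE}, and the restricted closure of {ABE} across the fragments never reaches {CD}.
A → C is preserved.
C → E is preserved.
E → A is preserved.
AE → C is preserved.

ABE -> CD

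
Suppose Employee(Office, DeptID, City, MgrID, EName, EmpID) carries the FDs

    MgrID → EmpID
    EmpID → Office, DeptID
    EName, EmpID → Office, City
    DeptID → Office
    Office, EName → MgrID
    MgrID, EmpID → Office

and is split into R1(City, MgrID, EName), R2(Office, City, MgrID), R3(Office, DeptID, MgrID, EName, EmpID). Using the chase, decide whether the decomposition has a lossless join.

Yes

Chase test. Columns are Office, DeptID, City, MgrID, EName, EmpID; row i has aⱼ where attribute j ∈ Ri, else bᵢⱼ.
Initial tableau (one row per fragment):
  row 1: b11 b12 a3 a4 a5 b16
  row 2: a1 b22 a3 a4 b25 b26
  row 3: a1 a2 b33 a4 a5 a6
Rows 1 and 2 agree on MgrID; apply MgrID→EmpID and equate their EmpID entries.
Rows 1 and 3 agree on MgrID; apply MgrID→EmpID and equate their EmpID entries.
Rows 1 and 2 agree on EmpID; apply EmpID→Office, DeptID and equate their Office, DeptID entries.
Rows 1 and 3 agree on EmpID; apply EmpID→Office, DeptID and equate their Office, DeptID entries.
Rows 1 and 3 agree on EName, EmpID; apply EName, EmpID→Office, City and equate their Office, City entries.
Row 1 is now all distinguished symbols — the join is lossless.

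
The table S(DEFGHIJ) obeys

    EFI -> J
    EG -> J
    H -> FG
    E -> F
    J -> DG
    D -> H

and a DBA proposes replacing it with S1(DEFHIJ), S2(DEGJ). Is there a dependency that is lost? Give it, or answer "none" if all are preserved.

Check H → FG: no single fragment contains all of {FGH}, and the restricted closure of {H} across the fragments never reaches {FG}.
EFI → J is preserved.
EG → J is preserved.
E → F is preserved.
J → DG is preserved.
D → H is preserved.

H -> FG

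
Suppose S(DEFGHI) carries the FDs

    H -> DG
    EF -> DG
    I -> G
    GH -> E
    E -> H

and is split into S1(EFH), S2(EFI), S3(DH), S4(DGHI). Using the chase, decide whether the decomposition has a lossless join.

Chase test. Columns are DEFGHI; row i has aⱼ where attribute j ∈ Si, else bᵢⱼ.
Initial tableau (one row per fragment):
  row 1: b11 a2 a3 b14 a5 b16
  row 2: b21 a2 a3 b24 b25 a6
  row 3: a1 b32 b33 b34 a5 b36
  row 4: a1 b42 b43 a4 a5 a6
Rows 1 and 3 agree on H; apply H→DG and equate their DG entries.
Rows 1 and 4 agree on H; apply H→DG and equate their DG entries.
Rows 1 and 2 agree on EF; apply EF→DG and equate their DG entries.
Rows 1 and 3 agree on GH; apply GH→E and equate their E entries.
Rows 1 and 4 agree on GH; apply GH→E and equate their E entries.
Rows 1 and 2 agree on E; apply E→H and equate their H entries.
Row 2 is now all distinguished symbols — the join is lossless.

Yes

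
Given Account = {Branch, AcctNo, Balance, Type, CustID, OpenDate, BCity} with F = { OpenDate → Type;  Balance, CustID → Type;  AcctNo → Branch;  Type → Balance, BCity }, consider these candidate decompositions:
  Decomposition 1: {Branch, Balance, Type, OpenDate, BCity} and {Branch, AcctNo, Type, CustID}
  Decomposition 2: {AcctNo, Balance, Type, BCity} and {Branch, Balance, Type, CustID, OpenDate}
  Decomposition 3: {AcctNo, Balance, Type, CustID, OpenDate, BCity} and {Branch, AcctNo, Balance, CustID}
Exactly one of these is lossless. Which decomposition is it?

Decomposition 1: common = {Branch, Type}, closure = {Branch, Balance, Type, BCity} → lossy.
Decomposition 2: common = {Balance, Type}, closure = {Balance, Type, BCity} → lossy.
Decomposition 3: common = {AcctNo, Balance, CustID}, closure = {Branch, AcctNo, Balance, Type, CustID, BCity} → lossless.

Decomposition 3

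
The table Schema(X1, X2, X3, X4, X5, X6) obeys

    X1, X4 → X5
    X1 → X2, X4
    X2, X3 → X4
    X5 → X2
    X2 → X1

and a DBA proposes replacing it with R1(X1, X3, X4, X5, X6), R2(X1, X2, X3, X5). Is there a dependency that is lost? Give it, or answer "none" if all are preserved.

X1, X4 → X5 lies within R1.
X1 → X2, X4: restricted closure across fragments reaches X2, X4.
X2, X3 → X4: restricted closure across fragments reaches X4.
X5 → X2 lies within R2.
X2 → X1 lies within R2.
Every dependency is enforceable on the fragments, so the decomposition is dependency-preserving.

none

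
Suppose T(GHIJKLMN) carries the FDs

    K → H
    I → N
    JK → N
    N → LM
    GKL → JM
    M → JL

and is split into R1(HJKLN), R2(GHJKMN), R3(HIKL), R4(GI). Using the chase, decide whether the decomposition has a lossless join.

Chase test. Columns are GHIJKLMN; row i has aⱼ where attribute j ∈ Ri, else bᵢⱼ.
Initial tableau (one row per fragment):
  row 1: b11 a2 b13 a4 a5 a6 b17 a8
  row 2: a1 a2 b23 a4 a5 b26 a7 a8
  row 3: b31 a2 a3 b34 a5 a6 b37 b38
  row 4: a1 b42 a3 b44 b45 b46 b47 b48
Rows 3 and 4 agree on I; apply I→N and equate their N entries.
Rows 1 and 2 agree on N; apply N→LM and equate their LM entries.
Rows 3 and 4 agree on N; apply N→LM and equate their LM entries.
Rows 3 and 4 agree on M; apply M→JL and equate their JL entries.
No row becomes fully distinguished — the join is lossy.

No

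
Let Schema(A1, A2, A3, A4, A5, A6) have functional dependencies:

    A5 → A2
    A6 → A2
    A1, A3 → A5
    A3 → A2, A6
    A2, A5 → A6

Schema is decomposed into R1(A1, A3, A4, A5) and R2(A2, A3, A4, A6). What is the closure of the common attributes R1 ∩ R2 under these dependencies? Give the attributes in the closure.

R1 ∩ R2 = {A3, A4}.
A3 → A2, A6 applies, adding A2, A6
Closure: {A2, A3, A4, A6}.

A2, A3, A4, A6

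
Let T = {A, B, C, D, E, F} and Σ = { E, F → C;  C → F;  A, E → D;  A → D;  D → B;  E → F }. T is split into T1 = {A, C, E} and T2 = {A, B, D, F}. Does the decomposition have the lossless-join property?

No

Common attributes: T1 ∩ T2 = {A}.
Closure of {A}: A → D applies, adding D; D → B applies, adding B. So (A)⁺ = {A, B, D}.
The closure contains neither all of T1 = {A, C, E} nor all of T2 = {A, B, D, F}, so the common attributes are not a superkey of either fragment. The join is lossy.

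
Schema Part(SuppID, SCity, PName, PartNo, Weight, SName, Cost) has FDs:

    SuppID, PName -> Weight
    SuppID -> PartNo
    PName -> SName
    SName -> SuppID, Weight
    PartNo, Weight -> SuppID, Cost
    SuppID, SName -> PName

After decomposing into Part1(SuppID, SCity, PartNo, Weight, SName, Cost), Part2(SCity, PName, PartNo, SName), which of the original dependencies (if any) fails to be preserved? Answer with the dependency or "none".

SuppID, PName → Weight: restricted closure across fragments reaches Weight.
SuppID → PartNo lies within Part1.
PName → SName lies within Part2.
SName → SuppID, Weight lies within Part1.
PartNo, Weight → SuppID, Cost lies within Part1.
SuppID, SName → PName: restricted closure across fragments reaches PName.
Every dependency is enforceable on the fragments, so the decomposition is dependency-preserving.

none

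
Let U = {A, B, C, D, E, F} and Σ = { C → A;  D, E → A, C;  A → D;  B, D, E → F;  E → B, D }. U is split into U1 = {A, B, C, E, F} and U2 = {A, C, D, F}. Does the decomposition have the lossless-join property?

Yes

Common attributes: U1 ∩ U2 = {A, C, F}.
Closure of {A, C, F}: A → D applies, adding D. So (A, C, F)⁺ = {A, C, D, F}.
This closure contains every attribute of U2, so U1 ∩ U2 → U2. The join is lossless.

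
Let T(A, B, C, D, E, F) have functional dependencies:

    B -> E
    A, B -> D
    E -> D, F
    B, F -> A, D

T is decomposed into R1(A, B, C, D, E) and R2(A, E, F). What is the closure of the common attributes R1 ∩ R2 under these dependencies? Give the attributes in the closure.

A, D, E, F

R1 ∩ R2 = {A, E}.
E → D, F applies, adding D, F
Closure: {A, D, E, F}.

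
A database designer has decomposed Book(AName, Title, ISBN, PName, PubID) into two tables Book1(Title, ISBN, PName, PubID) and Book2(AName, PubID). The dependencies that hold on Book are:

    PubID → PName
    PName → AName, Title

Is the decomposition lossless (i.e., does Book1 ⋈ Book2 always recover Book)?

Yes

Common attributes: Book1 ∩ Book2 = {PubID}.
Closure of {PubID}: PubID → PName applies, adding PName; PName → AName, Title applies, adding AName, Title. So (PubID)⁺ = {AName, Title, PName, PubID}.
This closure contains every attribute of Book2, so Book1 ∩ Book2 → Book2. The join is lossless.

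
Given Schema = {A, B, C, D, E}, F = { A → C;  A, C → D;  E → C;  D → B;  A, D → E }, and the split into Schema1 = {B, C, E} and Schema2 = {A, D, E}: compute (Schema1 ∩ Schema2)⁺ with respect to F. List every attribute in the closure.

C, E

Schema1 ∩ Schema2 = {E}.
E → C applies, adding C
Closure: {C, E}.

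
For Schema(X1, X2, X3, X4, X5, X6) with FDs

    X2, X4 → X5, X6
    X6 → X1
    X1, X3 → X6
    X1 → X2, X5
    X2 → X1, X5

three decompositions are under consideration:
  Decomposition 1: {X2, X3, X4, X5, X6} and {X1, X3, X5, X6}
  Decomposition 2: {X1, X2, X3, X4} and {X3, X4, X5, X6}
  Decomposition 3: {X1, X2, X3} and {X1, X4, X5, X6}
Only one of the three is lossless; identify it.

Decomposition 1

Decomposition 1: common = {X3, X5, X6}, closure = {X1, X2, X3, X5, X6} → lossless.
Decomposition 2: common = {X3, X4}, closure = {X3, X4} → lossy.
Decomposition 3: common = {X1}, closure = {X1, X2, X5} → lossy.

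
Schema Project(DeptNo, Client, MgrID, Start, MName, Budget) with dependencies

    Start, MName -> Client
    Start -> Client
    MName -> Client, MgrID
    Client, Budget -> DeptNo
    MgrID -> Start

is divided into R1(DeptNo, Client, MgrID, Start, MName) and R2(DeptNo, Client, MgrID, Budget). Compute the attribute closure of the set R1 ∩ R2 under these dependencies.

DeptNo, Client, MgrID, Start

R1 ∩ R2 = {DeptNo, Client, MgrID}.
MgrID → Start applies, adding Start
Closure: {DeptNo, Client, MgrID, Start}.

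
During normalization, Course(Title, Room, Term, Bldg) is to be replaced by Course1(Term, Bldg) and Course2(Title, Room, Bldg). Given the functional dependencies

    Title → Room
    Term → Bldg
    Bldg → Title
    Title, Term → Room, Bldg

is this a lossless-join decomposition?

Yes

Common attributes: Course1 ∩ Course2 = {Bldg}.
Closure of {Bldg}: Bldg → Title applies, adding Title; Title → Room applies, adding Room. So (Bldg)⁺ = {Title, Room, Bldg}.
This closure contains every attribute of Course2, so Course1 ∩ Course2 → Course2. The join is lossless.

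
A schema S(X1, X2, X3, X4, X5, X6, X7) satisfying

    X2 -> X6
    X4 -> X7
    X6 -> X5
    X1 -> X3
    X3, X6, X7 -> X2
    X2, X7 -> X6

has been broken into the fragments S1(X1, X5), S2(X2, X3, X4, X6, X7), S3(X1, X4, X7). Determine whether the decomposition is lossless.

Chase test. Columns are X1, X2, X3, X4, X5, X6, X7; row i has aⱼ where attribute j ∈ Si, else bᵢⱼ.
Initial tableau (one row per fragment):
  row 1: a1 b12 b13 b14 a5 b16 b17
  row 2: b21 a2 a3 a4 b25 a6 a7
  row 3: a1 b32 b33 a4 b35 b36 a7
Rows 1 and 3 agree on X1; apply X1→X3 and equate their X3 entries.
No row becomes fully distinguished — the join is lossy.

No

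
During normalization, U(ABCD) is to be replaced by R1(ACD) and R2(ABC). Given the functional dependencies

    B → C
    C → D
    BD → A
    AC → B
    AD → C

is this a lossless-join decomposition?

Yes

Common attributes: R1 ∩ R2 = {AC}.
Closure of {AC}: C → D applies, adding D; AC → B applies, adding B. So (AC)⁺ = {ABCD}.
This closure contains every attribute of R1, so R1 ∩ R2 → R1. The join is lossless.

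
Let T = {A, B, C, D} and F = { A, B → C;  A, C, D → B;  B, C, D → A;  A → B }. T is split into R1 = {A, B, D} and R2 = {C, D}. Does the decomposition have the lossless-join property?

No

Common attributes: R1 ∩ R2 = {D}.
No dependency enlarges {D}, so (D)⁺ = {D}.
The closure contains neither all of R1 = {A, B, D} nor all of R2 = {C, D}, so the common attributes are not a superkey of either fragment. The join is lossy.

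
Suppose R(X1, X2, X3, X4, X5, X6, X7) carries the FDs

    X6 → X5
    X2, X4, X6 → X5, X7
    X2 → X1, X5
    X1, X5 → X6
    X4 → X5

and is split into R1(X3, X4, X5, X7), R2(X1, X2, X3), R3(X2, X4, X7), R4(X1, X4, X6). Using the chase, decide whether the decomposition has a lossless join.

Chase test. Columns are X1, X2, X3, X4, X5, X6, X7; row i has aⱼ where attribute j ∈ Ri, else bᵢⱼ.
Initial tableau (one row per fragment):
  row 1: b11 b12 a3 a4 a5 b16 a7
  row 2: a1 a2 a3 b24 b25 b26 b27
  row 3: b31 a2 b33 a4 b35 b36 a7
  row 4: a1 b42 b43 a4 b45 a6 b47
Rows 2 and 3 agree on X2; apply X2→X1, X5 and equate their X1, X5 entries.
Rows 2 and 3 agree on X1, X5; apply X1, X5→X6 and equate their X6 entries.
Rows 1 and 3 agree on X4; apply X4→X5 and equate their X5 entries.
Rows 1 and 4 agree on X4; apply X4→X5 and equate their X5 entries.
Rows 2 and 4 agree on X1, X5; apply X1, X5→X6 and equate their X6 entries.
No row becomes fully distinguished — the join is lossy.

No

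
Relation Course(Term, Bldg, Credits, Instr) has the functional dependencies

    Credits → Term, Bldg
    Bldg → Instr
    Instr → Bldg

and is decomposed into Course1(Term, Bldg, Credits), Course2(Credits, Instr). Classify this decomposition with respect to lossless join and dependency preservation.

Lossless test: (Credits)⁺ = {Term, Bldg, Credits, Instr}, which contains all of one fragment — lossless.
Dependency preservation: the restricted closure of {Bldg} across the fragments never reaches {Instr}, so Bldg → Instr cannot be enforced without a join — not preserved.

lossless but not dependency-preserving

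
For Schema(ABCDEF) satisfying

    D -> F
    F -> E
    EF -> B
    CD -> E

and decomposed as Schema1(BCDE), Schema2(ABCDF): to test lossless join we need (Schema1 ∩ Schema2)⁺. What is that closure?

Schema1 ∩ Schema2 = {BCD}.
D → F applies, adding F
F → E applies, adding E
Closure: {BCDEF}.

BCDEF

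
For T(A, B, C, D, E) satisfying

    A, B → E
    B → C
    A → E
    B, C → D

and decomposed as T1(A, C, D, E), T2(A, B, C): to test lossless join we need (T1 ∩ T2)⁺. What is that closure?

A, C, E

T1 ∩ T2 = {A, C}.
A → E applies, adding E
Closure: {A, C, E}.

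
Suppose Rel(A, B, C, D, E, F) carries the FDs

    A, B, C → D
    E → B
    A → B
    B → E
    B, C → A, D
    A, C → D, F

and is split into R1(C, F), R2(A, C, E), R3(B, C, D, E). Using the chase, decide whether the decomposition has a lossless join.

No

Chase test. Columns are A, B, C, D, E, F; row i has aⱼ where attribute j ∈ Ri, else bᵢⱼ.
Initial tableau (one row per fragment):
  row 1: b11 b12 a3 b14 b15 a6
  row 2: a1 b22 a3 b24 a5 b26
  row 3: b31 a2 a3 a4 a5 b36
Rows 2 and 3 agree on E; apply E→B and equate their B entries.
Rows 2 and 3 agree on B, C; apply B, C→A, D and equate their A, D entries.
Rows 2 and 3 agree on A, C; apply A, C→D, F and equate their D, F entries.
No row becomes fully distinguished — the join is lossy.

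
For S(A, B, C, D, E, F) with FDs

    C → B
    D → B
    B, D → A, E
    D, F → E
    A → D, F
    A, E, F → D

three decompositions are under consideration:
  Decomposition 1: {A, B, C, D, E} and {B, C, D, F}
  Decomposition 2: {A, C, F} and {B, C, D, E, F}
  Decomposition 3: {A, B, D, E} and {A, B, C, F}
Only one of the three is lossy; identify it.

Decomposition 2

Decomposition 1: common = {B, C, D}, closure = {A, B, C, D, E, F} → lossless.
Decomposition 2: common = {C, F}, closure = {B, C, F} → lossy.
Decomposition 3: common = {A, B}, closure = {A, B, D, E, F} → lossless.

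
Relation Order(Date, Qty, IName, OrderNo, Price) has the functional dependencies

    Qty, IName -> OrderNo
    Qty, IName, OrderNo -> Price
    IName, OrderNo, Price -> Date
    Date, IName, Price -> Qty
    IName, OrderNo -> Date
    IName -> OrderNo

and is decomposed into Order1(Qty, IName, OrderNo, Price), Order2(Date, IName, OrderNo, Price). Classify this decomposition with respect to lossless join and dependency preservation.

lossless and dependency-preserving

Lossless test: (IName, OrderNo, Price)⁺ = {Date, Qty, IName, OrderNo, Price}, which contains all of one fragment — lossless.
Dependency preservation: Date, IName, Price → Qty is not contained in any single fragment, but the restricted closure of its left-hand side across the fragments still reaches the right-hand side; the remaining FDs each lie inside some fragment. All dependencies are preserved.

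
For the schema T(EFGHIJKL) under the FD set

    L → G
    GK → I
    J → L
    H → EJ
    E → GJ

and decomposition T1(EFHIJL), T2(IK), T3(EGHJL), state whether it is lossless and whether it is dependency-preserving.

Lossless test (chase): Rows 1 and 3 agree on L; apply L→G and equate their G entries. No row becomes fully distinguished — the join is lossy.
Dependency preservation: the restricted closure of {GK} across the fragments never reaches {I}, so GK → I cannot be enforced without a join — not preserved.

lossy and not dependency-preserving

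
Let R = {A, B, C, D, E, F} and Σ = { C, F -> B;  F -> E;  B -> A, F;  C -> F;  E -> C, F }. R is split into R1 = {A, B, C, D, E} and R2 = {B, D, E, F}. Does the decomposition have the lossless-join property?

Yes

Common attributes: R1 ∩ R2 = {B, D, E}.
Closure of {B, D, E}: B → A, F applies, adding A, F; E → C, F applies, adding C. So (B, D, E)⁺ = {A, B, C, D, E, F}.
This closure contains every attribute of R1, so R1 ∩ R2 → R1. The join is lossless.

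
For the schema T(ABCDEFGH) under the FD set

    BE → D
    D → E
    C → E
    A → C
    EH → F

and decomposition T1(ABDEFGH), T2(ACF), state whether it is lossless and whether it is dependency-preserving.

Lossless test: (AF)⁺ = {ACEF}, which contains all of one fragment — lossless.
Dependency preservation: the restricted closure of {C} across the fragments never reaches {E}, so C → E cannot be enforced without a join — not preserved.

lossless but not dependency-preserving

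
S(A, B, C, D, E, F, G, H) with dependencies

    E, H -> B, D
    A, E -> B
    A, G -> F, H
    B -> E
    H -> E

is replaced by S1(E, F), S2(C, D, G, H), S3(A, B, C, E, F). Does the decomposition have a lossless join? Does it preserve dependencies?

Lossless test (chase): applying each FD to every pair of rows produces no changes in the tableau, so no row becomes fully distinguished — the join is lossy.
Dependency preservation: the restricted closure of {E, H} across the fragments never reaches {B, D}, so E, H → B, D cannot be enforced without a join — not preserved.

lossy and not dependency-preserving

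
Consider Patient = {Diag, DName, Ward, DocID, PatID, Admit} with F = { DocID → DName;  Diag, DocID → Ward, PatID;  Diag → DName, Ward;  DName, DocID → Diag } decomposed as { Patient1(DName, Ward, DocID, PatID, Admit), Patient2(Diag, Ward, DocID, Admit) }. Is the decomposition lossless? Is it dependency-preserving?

Lossless test: (Ward, DocID, Admit)⁺ = {Diag, DName, Ward, DocID, PatID, Admit}, which contains all of one fragment — lossless.
Dependency preservation: the restricted closure of {Diag} across the fragments never reaches {DName, Ward}, so Diag → DName, Ward cannot be enforced without a join — not preserved.

lossless but not dependency-preserving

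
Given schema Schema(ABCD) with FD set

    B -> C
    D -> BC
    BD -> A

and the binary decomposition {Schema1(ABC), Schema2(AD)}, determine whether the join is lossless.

No

Common attributes: Schema1 ∩ Schema2 = {A}.
No dependency enlarges {A}, so (A)⁺ = {A}.
The closure contains neither all of Schema1 = {ABC} nor all of Schema2 = {AD}, so the common attributes are not a superkey of either fragment. The join is lossy.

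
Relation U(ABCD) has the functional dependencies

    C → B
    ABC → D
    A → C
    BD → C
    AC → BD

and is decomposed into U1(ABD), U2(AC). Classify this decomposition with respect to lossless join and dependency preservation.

Lossless test: (A)⁺ = {ABCD}, which contains all of one fragment — lossless.
Dependency preservation: the restricted closure of {C} across the fragments never reaches {B}, so C → B cannot be enforced without a join — not preserved.

lossless but not dependency-preserving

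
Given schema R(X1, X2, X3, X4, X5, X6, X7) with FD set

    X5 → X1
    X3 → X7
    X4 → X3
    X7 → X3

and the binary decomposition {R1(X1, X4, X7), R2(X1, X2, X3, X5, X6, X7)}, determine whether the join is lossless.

Common attributes: R1 ∩ R2 = {X1, X7}.
Closure of {X1, X7}: X7 → X3 applies, adding X3. So (X1, X7)⁺ = {X1, X3, X7}.
The closure contains neither all of R1 = {X1, X4, X7} nor all of R2 = {X1, X2, X3, X5, X6, X7}, so the common attributes are not a superkey of either fragment. The join is lossy.

No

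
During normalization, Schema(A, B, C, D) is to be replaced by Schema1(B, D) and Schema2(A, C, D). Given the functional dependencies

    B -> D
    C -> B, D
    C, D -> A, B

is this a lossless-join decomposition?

No

Common attributes: Schema1 ∩ Schema2 = {D}.
No dependency enlarges {D}, so (D)⁺ = {D}.
The closure contains neither all of Schema1 = {B, D} nor all of Schema2 = {A, C, D}, so the common attributes are not a superkey of either fragment. The join is lossy.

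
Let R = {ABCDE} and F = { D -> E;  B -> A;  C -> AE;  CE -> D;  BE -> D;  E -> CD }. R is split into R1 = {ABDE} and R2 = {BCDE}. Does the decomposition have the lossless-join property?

Yes

Common attributes: R1 ∩ R2 = {BDE}.
Closure of {BDE}: B → A applies, adding A; E → CD applies, adding C. So (BDE)⁺ = {ABCDE}.
This closure contains every attribute of R1, so R1 ∩ R2 → R1. The join is lossless.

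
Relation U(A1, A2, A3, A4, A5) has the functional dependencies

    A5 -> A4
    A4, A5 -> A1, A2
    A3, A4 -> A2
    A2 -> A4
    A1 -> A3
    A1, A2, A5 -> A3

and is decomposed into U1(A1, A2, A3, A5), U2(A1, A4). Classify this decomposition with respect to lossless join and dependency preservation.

Lossless test: (A1)⁺ = {A1, A3}, which is a superkey of neither fragment — lossy.
Dependency preservation: the restricted closure of {A5} across the fragments never reaches {A4}, so A5 → A4 cannot be enforced without a join — not preserved.

lossy and not dependency-preserving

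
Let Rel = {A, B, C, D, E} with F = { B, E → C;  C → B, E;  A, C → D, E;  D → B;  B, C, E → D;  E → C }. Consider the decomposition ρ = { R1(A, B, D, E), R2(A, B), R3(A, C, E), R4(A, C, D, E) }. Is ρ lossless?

Yes

Chase test. Columns are A, B, C, D, E; row i has aⱼ where attribute j ∈ Ri, else bᵢⱼ.
Initial tableau (one row per fragment):
  row 1: a1 a2 b13 a4 a5
  row 2: a1 a2 b23 b24 b25
  row 3: a1 b32 a3 b34 a5
  row 4: a1 b42 a3 a4 a5
Rows 3 and 4 agree on C; apply C→B, E and equate their B, E entries.
Rows 3 and 4 agree on A, C; apply A, C→D, E and equate their D, E entries.
Rows 1 and 3 agree on D; apply D→B and equate their B entries.
Rows 1 and 3 agree on E; apply E→C and equate their C entries.
Row 1 is now all distinguished symbols — the join is lossless.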